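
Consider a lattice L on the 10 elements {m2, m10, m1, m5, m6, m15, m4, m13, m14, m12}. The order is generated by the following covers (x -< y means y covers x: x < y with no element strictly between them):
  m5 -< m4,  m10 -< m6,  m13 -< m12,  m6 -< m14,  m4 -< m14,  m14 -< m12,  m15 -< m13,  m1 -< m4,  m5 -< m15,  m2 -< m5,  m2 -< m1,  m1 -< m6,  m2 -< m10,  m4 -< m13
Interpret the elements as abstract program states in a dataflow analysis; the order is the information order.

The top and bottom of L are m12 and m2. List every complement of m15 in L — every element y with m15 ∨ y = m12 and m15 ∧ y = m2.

m10, m6

Need y with m15 ∨ y = m12 and m15 ∧ y = m2.
Checking each element gives: m10, m6.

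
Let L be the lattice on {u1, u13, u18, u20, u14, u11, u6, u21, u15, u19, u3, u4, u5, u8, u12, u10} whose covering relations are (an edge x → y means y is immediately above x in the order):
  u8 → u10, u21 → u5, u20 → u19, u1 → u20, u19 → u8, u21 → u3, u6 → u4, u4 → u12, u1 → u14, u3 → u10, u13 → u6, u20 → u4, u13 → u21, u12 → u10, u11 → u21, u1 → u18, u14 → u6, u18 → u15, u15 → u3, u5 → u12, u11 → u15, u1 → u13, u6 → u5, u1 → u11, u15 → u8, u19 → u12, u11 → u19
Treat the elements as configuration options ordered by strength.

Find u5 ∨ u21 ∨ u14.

Common upper bounds of {u5, u21, u14}: u10, u12, u5.
The least among these is u5.

u5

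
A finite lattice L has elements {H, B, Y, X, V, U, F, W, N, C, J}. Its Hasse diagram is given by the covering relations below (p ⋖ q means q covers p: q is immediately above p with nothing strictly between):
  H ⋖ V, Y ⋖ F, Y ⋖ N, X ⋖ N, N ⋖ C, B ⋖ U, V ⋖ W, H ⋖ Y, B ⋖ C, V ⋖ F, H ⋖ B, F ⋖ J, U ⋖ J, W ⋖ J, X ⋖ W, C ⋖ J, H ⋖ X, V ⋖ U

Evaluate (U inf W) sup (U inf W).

V

U ∧ W = V
U ∧ W = V
V ∨ V = V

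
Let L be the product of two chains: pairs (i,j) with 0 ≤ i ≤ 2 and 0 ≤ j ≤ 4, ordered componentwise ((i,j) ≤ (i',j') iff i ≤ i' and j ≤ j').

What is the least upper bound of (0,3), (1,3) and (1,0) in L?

In a product of chains, the join is componentwise max, giving (1,3).

(1,3)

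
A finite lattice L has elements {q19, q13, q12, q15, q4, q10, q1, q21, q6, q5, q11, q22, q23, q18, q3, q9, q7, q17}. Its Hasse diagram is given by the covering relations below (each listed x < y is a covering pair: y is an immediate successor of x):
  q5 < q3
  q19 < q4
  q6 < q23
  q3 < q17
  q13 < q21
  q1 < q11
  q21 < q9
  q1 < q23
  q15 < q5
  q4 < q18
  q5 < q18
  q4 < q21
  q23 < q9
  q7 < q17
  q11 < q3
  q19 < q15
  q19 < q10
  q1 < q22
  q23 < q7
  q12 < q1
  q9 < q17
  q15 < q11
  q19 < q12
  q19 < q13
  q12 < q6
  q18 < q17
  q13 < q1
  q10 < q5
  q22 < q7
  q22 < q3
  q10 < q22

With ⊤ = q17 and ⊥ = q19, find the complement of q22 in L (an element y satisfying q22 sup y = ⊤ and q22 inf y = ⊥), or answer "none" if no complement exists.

Need y with q22 ∨ y = q17 and q22 ∧ y = q19.
Checking each element gives: q4.

q4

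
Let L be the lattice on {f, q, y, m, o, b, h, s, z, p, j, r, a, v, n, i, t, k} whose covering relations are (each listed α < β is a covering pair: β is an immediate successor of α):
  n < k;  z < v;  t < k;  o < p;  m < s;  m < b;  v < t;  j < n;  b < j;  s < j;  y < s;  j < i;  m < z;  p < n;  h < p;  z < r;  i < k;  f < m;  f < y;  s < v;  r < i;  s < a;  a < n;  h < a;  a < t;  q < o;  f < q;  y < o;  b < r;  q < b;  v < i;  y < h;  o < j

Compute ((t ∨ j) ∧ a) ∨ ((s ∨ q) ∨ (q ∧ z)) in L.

t ∨ j = k
k ∧ a = a
s ∨ q = j
q ∧ z = f
j ∨ f = j
a ∨ j = n

n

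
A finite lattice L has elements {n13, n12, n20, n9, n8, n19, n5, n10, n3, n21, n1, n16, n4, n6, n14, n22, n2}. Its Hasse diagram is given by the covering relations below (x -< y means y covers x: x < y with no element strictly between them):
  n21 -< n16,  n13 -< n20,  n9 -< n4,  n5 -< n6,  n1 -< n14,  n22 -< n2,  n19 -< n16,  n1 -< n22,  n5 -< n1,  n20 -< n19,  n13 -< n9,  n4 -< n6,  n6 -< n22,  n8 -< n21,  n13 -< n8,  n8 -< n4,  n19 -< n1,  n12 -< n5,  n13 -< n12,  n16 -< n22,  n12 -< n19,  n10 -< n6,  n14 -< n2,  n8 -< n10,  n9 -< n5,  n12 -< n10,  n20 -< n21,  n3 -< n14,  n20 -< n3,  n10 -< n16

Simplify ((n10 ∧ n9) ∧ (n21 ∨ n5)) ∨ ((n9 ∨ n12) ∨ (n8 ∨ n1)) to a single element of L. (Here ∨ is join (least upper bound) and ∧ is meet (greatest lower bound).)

n10 ∧ n9 = n13
n21 ∨ n5 = n22
n13 ∧ n22 = n13
n9 ∨ n12 = n5
n8 ∨ n1 = n22
n5 ∨ n22 = n22
n13 ∨ n22 = n22

n22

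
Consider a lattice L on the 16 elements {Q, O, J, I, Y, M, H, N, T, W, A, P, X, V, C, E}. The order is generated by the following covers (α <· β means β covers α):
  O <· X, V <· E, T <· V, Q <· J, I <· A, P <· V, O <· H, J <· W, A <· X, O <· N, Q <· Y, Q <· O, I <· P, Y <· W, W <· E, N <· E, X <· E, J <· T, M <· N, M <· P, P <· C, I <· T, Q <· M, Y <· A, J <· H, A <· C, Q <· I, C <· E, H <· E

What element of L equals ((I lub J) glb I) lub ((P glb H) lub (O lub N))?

E

I ∨ J = T
T ∧ I = I
P ∧ H = Q
O ∨ N = N
Q ∨ N = N
I ∨ N = E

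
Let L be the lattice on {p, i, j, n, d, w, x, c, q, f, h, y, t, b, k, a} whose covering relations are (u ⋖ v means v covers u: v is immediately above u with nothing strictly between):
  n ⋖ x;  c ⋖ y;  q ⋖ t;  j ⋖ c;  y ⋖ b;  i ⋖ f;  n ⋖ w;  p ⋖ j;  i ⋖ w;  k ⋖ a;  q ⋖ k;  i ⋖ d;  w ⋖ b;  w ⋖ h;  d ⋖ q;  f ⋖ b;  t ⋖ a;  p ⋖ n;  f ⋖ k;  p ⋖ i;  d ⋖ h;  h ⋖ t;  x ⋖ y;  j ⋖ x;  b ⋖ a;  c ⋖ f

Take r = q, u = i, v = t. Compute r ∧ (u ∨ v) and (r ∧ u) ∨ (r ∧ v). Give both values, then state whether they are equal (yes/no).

u ∨ v = t, so r ∧ (u ∨ v) = q ∧ t = q.
r ∧ u = i and r ∧ v = q, so (r ∧ u) ∨ (r ∧ v) = i ∨ q = q.
Equal: yes.

q; q; yes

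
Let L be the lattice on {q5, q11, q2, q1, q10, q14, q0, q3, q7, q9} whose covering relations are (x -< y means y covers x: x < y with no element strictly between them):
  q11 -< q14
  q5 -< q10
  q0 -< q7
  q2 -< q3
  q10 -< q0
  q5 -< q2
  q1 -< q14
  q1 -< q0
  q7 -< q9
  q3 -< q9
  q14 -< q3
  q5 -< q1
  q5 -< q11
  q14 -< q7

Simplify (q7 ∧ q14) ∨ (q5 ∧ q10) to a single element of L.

q7 ∧ q14 = q14
q5 ∧ q10 = q5
q14 ∨ q5 = q14

q14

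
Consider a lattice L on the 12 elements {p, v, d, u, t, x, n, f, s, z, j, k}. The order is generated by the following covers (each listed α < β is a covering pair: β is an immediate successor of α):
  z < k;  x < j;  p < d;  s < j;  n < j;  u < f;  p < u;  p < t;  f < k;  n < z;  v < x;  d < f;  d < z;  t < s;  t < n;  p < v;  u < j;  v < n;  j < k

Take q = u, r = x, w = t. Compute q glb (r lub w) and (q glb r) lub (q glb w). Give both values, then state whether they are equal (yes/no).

u; p; no

r lub w = j, so q glb (r lub w) = u glb j = u.
q glb r = p and q glb w = p, so (q glb r) lub (q glb w) = p lub p = p.
Equal: no.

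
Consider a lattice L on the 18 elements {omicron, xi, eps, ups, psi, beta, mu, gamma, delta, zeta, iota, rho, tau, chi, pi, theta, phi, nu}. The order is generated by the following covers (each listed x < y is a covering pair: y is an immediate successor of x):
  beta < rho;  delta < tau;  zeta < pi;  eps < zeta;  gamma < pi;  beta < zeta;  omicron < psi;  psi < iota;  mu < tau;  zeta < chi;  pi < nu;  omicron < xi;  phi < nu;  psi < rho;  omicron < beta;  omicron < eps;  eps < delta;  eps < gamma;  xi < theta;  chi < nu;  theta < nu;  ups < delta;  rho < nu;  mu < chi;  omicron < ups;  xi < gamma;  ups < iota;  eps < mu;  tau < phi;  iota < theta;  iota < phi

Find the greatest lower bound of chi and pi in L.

Common lower bounds of {chi, pi}: beta, eps, omicron, zeta.
The greatest among these is zeta.

zeta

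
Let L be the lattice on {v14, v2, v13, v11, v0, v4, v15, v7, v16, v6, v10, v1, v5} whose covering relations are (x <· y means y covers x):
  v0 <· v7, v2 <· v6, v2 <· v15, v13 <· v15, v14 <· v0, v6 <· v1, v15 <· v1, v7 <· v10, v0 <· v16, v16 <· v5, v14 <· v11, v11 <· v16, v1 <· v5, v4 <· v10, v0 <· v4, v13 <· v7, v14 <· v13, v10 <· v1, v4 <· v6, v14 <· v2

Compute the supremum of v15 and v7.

Common upper bounds of {v15, v7}: v1, v5.
The least among these is v1.

v1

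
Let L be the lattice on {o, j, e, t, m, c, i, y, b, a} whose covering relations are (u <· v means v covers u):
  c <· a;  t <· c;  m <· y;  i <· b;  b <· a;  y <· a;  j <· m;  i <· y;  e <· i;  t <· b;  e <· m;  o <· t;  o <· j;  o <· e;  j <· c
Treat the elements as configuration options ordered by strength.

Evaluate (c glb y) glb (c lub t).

c ∧ y = j
c ∨ t = c
j ∧ c = j

j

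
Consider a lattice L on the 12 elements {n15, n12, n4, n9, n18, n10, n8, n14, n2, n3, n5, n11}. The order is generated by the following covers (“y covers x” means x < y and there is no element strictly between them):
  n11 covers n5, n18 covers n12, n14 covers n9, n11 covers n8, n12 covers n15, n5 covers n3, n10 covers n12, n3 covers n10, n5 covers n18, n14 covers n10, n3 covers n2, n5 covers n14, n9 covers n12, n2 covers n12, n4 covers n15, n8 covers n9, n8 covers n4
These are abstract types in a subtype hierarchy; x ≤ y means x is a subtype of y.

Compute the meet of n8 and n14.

Common lower bounds of {n8, n14}: n12, n15, n9.
The greatest among these is n9.

n9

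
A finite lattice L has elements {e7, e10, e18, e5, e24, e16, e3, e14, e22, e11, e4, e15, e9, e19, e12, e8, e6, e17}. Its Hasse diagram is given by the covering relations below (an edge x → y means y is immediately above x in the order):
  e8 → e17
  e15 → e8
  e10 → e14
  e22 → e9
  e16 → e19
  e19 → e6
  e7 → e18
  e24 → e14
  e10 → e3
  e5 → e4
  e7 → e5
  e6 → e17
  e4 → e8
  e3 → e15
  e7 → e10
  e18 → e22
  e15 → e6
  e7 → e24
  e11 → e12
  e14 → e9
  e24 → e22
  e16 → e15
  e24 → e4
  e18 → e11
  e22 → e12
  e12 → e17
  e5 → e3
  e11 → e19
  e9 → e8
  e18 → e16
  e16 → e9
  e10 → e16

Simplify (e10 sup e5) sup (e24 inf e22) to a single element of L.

e10 ∨ e5 = e3
e24 ∧ e22 = e24
e3 ∨ e24 = e8

e8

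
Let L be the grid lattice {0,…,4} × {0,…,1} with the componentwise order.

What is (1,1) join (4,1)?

In a product of chains, the join is componentwise max, giving (4,1).

(4,1)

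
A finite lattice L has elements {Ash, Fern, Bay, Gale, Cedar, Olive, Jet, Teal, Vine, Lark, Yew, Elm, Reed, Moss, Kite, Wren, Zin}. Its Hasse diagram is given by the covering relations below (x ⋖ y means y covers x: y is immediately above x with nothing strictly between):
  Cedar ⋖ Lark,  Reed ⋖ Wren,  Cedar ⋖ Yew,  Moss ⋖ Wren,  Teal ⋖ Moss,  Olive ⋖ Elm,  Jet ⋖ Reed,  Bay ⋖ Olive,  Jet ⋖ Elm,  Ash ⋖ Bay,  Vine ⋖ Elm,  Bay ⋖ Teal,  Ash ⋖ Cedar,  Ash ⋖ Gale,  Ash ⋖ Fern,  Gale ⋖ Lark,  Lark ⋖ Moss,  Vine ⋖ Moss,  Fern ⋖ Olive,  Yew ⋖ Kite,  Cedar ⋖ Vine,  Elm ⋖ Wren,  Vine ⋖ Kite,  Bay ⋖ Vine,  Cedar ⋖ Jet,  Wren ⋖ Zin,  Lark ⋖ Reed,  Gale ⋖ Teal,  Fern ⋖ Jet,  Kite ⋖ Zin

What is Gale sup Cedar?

Lark

Common upper bounds of {Gale, Cedar}: Lark, Moss, Reed, Wren, Zin.
The least among these is Lark.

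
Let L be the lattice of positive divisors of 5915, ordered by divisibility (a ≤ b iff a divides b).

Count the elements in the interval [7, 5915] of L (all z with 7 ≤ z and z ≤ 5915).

The interval [7, 5915] = {1183, 35, 455, 5915, 7, 91}, which has 6 elements.

6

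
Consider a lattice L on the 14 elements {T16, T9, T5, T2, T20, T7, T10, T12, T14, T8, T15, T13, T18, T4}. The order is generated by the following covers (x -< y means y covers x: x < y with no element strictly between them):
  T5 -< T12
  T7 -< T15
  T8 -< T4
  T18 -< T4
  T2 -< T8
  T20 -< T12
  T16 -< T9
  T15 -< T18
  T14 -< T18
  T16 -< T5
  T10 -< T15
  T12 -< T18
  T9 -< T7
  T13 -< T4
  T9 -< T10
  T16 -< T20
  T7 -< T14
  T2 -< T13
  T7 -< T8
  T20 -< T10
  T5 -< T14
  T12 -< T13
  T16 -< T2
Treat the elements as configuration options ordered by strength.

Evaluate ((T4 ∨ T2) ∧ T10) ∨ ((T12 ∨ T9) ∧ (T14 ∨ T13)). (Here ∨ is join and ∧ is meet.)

T4 ∨ T2 = T4
T4 ∧ T10 = T10
T12 ∨ T9 = T18
T14 ∨ T13 = T4
T18 ∧ T4 = T18
T10 ∨ T18 = T18

T18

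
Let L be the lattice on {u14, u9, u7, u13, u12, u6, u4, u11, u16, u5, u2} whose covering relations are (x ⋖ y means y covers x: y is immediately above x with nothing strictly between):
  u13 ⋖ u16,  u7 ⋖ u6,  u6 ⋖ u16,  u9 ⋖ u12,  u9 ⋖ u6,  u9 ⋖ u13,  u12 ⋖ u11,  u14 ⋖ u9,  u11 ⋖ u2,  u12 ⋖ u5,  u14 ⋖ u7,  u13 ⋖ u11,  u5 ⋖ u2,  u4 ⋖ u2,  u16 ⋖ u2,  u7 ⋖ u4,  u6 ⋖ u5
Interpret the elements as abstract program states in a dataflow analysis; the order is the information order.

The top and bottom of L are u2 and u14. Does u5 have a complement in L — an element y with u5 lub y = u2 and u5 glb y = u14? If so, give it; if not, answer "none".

For every candidate y, either u5 ∨ y ≠ u2 or u5 ∧ y ≠ u14; no complement exists.

none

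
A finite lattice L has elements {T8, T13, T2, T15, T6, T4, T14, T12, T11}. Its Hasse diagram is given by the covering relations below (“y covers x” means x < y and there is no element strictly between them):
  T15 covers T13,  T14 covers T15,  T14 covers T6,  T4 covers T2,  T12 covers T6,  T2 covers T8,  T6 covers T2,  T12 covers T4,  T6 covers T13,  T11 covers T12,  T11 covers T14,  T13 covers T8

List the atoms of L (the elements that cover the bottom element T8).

T13, T2

The atoms are exactly the elements that cover T8: T13, T2.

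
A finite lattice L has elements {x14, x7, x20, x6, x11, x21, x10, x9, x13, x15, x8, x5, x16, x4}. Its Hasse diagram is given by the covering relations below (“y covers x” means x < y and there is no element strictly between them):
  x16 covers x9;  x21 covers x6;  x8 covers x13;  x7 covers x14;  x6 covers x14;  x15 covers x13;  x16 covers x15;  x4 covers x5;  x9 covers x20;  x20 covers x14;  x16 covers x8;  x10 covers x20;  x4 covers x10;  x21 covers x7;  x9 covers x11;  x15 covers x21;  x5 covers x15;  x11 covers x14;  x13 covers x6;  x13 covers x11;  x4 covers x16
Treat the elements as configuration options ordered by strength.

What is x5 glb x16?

x15

Common lower bounds of {x5, x16}: x11, x13, x14, x15, x21, x6, x7.
The greatest among these is x15.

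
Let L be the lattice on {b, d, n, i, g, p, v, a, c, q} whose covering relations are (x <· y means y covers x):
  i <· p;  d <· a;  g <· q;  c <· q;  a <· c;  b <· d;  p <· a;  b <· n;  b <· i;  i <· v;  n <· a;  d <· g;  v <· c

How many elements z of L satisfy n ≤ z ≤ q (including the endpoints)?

4

The interval [n, q] = {a, c, n, q}, which has 4 elements.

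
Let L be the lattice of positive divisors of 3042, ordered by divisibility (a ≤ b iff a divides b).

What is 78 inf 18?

In the divisibility order, the meet is the greatest common divisor: gcd(78, 18) = 6.

6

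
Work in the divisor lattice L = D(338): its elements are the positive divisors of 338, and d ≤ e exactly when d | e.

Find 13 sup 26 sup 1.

26

In the divisibility order, the join is the least common multiple: lcm(13, 26, 1) = 26.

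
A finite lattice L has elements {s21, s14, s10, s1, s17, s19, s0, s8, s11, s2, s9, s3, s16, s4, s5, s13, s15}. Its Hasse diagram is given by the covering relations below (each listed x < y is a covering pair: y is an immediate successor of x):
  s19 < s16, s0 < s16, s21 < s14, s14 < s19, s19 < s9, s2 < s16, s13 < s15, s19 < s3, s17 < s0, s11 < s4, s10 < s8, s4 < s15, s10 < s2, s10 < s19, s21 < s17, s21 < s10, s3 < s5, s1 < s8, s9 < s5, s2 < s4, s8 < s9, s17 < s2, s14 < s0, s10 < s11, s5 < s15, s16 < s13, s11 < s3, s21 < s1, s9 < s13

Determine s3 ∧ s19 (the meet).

s19

Common lower bounds of {s3, s19}: s10, s14, s19, s21.
The greatest among these is s19.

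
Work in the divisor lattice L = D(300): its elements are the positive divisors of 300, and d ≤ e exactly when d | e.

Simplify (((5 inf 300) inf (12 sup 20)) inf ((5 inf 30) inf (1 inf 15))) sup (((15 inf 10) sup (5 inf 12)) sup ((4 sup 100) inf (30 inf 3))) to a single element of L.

5 ∧ 300 = 5
12 ∨ 20 = 60
5 ∧ 60 = 5
5 ∧ 30 = 5
1 ∧ 15 = 1
5 ∧ 1 = 1
5 ∧ 1 = 1
15 ∧ 10 = 5
5 ∧ 12 = 1
5 ∨ 1 = 5
4 ∨ 100 = 100
30 ∧ 3 = 3
100 ∧ 3 = 1
5 ∨ 1 = 5
1 ∨ 5 = 5

5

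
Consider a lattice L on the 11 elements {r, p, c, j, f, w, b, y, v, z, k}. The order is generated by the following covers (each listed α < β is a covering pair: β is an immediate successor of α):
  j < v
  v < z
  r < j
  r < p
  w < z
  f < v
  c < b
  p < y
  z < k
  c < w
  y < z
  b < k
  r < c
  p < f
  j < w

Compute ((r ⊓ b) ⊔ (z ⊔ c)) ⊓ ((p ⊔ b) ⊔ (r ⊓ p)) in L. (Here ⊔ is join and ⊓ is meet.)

z

r ∧ b = r
z ∨ c = z
r ∨ z = z
p ∨ b = k
r ∧ p = r
k ∨ r = k
z ∧ k = z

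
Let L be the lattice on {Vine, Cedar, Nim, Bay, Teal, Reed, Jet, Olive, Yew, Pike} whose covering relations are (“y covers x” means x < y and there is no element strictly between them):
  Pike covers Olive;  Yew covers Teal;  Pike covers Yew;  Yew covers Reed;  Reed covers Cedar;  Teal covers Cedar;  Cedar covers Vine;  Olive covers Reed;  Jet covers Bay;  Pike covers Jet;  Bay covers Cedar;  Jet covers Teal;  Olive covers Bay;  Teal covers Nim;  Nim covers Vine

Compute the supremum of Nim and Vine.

Nim

Common upper bounds of {Nim, Vine}: Jet, Nim, Pike, Teal, Yew.
The least among these is Nim.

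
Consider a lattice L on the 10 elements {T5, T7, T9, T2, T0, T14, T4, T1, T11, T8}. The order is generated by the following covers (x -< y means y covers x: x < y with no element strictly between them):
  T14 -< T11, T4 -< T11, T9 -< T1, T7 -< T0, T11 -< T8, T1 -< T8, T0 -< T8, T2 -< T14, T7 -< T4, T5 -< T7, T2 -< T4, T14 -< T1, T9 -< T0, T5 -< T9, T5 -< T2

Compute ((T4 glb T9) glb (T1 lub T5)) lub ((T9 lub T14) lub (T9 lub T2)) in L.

T1

T4 ∧ T9 = T5
T1 ∨ T5 = T1
T5 ∧ T1 = T5
T9 ∨ T14 = T1
T9 ∨ T2 = T1
T1 ∨ T1 = T1
T5 ∨ T1 = T1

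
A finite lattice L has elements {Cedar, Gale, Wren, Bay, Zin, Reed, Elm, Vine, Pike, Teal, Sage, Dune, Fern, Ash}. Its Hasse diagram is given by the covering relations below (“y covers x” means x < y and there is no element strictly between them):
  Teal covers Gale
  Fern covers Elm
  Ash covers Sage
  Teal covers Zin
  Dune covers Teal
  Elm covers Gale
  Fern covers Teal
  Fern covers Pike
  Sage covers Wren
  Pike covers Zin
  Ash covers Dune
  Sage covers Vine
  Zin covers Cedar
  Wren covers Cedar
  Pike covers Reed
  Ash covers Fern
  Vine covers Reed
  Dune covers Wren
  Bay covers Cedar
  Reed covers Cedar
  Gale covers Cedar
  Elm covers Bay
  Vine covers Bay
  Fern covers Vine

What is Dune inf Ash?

Common lower bounds of {Dune, Ash}: Cedar, Dune, Gale, Teal, Wren, Zin.
The greatest among these is Dune.

Dune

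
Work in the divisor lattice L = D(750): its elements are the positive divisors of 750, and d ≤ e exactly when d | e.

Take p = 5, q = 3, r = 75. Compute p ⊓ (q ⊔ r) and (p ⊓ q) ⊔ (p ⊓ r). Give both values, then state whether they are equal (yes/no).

q ⊔ r = 75, so p ⊓ (q ⊔ r) = 5 ⊓ 75 = 5.
p ⊓ q = 1 and p ⊓ r = 5, so (p ⊓ q) ⊔ (p ⊓ r) = 1 ⊔ 5 = 5.
Equal: yes.

5; 5; yes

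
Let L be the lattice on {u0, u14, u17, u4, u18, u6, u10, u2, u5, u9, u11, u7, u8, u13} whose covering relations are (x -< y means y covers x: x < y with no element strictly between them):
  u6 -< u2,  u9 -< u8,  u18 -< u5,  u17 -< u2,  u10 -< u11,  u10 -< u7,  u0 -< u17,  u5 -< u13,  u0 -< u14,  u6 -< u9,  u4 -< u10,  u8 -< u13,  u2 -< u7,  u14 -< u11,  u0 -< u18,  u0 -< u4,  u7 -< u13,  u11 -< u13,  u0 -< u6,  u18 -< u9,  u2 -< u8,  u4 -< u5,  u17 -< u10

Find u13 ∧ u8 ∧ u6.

u6

Common lower bounds of {u13, u8, u6}: u0, u6.
The greatest among these is u6.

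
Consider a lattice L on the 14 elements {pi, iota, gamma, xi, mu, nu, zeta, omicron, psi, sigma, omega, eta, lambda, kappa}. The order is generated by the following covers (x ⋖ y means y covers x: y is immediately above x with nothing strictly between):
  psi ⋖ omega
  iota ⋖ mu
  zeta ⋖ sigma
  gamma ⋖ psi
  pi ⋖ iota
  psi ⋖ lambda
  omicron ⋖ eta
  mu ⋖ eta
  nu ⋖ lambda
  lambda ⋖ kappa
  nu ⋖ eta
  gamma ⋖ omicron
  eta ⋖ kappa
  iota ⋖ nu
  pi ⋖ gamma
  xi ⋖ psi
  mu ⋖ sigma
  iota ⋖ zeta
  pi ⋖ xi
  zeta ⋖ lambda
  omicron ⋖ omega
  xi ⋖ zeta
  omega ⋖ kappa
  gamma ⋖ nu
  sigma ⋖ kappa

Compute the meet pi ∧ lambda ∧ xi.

Common lower bounds of {pi, lambda, xi}: pi.
The greatest among these is pi.

pi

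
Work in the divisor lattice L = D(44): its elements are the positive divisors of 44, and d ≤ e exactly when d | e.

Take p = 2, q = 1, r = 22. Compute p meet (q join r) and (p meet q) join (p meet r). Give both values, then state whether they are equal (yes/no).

q join r = 22, so p meet (q join r) = 2 meet 22 = 2.
p meet q = 1 and p meet r = 2, so (p meet q) join (p meet r) = 1 join 2 = 2.
Equal: yes.

2; 2; yes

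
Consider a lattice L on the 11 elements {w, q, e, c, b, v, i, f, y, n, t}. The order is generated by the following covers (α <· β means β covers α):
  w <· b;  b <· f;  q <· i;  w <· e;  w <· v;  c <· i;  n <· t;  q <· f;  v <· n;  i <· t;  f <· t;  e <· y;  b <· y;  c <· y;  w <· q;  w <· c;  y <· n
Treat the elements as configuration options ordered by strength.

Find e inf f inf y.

w

Common lower bounds of {e, f, y}: w.
The greatest among these is w.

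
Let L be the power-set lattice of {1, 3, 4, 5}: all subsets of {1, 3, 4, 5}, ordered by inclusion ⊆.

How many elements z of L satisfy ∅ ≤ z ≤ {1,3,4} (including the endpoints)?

8

The interval [∅, {1,3,4}] = {{1,3,4}, {1,3}, {1,4}, {1}, {3,4}, {3}, {4}, ∅}, which has 8 elements.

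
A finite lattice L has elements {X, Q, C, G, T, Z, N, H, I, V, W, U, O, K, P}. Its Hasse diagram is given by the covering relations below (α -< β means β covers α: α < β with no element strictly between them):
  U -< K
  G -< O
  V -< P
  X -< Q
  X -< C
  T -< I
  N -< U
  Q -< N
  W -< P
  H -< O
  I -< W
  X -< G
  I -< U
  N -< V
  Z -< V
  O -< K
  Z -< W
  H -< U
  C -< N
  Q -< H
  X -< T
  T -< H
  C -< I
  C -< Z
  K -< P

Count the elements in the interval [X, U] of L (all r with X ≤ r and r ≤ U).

The interval [X, U] = {C, H, I, N, Q, T, U, X}, which has 8 elements.

8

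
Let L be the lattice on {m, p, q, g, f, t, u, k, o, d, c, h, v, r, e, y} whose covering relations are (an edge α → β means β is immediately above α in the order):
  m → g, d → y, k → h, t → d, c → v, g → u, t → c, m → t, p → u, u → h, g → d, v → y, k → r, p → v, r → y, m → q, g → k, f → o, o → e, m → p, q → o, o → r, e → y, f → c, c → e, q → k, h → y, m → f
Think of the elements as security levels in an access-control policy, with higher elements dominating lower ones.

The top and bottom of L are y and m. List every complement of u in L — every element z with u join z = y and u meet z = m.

Need z with u ∨ z = y and u ∧ z = m.
Checking each element gives: c, e, f, o, t.

c, e, f, o, t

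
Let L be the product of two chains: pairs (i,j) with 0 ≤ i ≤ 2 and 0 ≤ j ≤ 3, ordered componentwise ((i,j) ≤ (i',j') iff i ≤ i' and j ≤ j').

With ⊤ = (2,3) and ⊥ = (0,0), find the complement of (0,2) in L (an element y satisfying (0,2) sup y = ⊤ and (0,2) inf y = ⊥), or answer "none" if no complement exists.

For every candidate y, either (0,2) ∨ y ≠ (2,3) or (0,2) ∧ y ≠ (0,0); no complement exists.

none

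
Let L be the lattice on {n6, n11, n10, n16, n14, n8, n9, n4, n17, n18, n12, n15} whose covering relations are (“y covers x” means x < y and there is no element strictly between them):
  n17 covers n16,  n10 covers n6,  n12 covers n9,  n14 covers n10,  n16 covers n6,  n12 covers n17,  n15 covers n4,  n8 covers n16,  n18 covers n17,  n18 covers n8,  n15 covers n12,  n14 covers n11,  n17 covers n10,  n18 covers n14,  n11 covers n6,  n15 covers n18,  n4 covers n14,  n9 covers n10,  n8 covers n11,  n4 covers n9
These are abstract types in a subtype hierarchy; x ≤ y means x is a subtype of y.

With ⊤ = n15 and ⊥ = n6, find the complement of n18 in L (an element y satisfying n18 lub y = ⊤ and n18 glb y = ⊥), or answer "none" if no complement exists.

For every candidate y, either n18 ∨ y ≠ n15 or n18 ∧ y ≠ n6; no complement exists.

none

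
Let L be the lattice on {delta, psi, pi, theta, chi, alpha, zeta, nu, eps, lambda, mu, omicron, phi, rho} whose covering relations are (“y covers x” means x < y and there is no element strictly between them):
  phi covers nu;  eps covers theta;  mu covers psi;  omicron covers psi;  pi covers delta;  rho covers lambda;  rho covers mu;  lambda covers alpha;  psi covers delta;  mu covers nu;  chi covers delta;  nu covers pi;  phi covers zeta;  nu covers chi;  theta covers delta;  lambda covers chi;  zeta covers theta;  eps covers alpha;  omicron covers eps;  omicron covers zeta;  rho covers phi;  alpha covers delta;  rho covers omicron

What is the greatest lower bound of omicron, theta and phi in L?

Common lower bounds of {omicron, theta, phi}: delta, theta.
The greatest among these is theta.

theta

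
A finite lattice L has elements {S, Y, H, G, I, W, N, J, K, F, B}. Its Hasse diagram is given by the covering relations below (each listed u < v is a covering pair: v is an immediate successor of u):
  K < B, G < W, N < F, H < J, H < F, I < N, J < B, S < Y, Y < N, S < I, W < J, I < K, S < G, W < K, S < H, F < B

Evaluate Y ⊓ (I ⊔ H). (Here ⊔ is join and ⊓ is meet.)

I ∨ H = F
Y ∧ F = Y

Y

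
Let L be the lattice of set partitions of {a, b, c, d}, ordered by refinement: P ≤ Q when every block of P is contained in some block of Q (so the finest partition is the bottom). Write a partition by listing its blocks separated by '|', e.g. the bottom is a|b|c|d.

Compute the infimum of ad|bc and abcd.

ad|bc

The meet (common refinement) of ad|bc and abcd intersects blocks pairwise, giving ad|bc.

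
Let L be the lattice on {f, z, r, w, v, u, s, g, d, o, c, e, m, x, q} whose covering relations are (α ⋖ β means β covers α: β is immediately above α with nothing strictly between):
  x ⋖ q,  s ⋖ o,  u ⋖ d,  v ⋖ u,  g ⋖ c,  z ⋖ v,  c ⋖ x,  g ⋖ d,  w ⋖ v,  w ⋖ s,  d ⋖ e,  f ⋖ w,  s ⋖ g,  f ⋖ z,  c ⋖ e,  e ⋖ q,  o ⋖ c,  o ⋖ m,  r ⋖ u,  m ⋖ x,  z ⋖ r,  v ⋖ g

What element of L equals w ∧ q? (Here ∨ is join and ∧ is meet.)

w ∧ q = w

w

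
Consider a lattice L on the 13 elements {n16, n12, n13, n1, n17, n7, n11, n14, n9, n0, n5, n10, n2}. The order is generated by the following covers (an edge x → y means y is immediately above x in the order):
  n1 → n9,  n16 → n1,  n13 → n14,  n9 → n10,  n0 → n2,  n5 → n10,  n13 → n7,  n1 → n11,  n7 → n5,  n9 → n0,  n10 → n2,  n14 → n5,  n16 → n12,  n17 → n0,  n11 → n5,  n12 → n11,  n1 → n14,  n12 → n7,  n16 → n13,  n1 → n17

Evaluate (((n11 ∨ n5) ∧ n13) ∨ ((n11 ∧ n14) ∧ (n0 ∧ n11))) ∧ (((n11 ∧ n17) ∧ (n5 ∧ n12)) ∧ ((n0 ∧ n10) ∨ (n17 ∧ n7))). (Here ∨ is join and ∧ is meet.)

n16

n11 ∨ n5 = n5
n5 ∧ n13 = n13
n11 ∧ n14 = n1
n0 ∧ n11 = n1
n1 ∧ n1 = n1
n13 ∨ n1 = n14
n11 ∧ n17 = n1
n5 ∧ n12 = n12
n1 ∧ n12 = n16
n0 ∧ n10 = n9
n17 ∧ n7 = n16
n9 ∨ n16 = n9
n16 ∧ n9 = n16
n14 ∧ n16 = n16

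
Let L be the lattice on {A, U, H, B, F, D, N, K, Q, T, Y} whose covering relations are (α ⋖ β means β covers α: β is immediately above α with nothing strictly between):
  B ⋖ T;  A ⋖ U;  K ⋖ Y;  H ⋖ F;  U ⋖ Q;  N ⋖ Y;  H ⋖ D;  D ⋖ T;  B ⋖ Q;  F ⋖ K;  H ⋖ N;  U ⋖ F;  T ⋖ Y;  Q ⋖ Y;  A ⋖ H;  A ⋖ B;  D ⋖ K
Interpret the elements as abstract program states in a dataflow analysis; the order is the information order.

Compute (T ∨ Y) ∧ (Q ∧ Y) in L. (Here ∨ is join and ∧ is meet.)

Q

T ∨ Y = Y
Q ∧ Y = Q
Y ∧ Q = Q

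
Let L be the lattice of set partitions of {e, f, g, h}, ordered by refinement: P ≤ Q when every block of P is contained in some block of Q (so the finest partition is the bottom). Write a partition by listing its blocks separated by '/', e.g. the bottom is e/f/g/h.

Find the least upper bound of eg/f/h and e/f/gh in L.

The join of eg/f/h and e/f/gh merges any blocks that overlap across the partitions, giving egh/f.

egh/f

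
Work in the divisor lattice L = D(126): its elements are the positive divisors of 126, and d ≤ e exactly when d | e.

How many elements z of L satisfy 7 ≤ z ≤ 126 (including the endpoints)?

6

The interval [7, 126] = {126, 14, 21, 42, 63, 7}, which has 6 elements.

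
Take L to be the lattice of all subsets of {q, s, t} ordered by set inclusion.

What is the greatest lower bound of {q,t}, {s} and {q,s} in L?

{}

Common lower bounds of {{q,t}, {s}, {q,s}}: {}.
The greatest among these is {}.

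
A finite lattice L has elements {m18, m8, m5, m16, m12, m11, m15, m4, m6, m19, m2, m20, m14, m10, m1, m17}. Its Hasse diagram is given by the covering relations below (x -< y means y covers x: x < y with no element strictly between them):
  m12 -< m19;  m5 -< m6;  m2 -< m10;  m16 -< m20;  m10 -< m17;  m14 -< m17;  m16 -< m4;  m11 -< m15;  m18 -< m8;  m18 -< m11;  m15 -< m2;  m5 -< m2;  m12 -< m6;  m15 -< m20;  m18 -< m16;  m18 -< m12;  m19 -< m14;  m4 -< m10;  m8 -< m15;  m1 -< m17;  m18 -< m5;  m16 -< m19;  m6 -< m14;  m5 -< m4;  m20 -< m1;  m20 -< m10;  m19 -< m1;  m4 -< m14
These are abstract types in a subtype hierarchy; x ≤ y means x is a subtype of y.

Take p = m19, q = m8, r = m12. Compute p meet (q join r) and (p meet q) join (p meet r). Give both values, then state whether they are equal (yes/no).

q join r = m1, so p meet (q join r) = m19 meet m1 = m19.
p meet q = m18 and p meet r = m12, so (p meet q) join (p meet r) = m18 join m12 = m12.
Equal: no.

m19; m12; no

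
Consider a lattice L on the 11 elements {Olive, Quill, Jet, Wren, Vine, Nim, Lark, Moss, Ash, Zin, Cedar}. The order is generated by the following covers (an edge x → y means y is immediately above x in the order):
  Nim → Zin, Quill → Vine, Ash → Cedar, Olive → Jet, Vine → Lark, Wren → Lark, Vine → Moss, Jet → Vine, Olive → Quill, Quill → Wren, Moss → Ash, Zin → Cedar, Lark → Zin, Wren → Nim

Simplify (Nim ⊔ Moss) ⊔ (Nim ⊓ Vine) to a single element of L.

Cedar

Nim ∨ Moss = Cedar
Nim ∧ Vine = Quill
Cedar ∨ Quill = Cedar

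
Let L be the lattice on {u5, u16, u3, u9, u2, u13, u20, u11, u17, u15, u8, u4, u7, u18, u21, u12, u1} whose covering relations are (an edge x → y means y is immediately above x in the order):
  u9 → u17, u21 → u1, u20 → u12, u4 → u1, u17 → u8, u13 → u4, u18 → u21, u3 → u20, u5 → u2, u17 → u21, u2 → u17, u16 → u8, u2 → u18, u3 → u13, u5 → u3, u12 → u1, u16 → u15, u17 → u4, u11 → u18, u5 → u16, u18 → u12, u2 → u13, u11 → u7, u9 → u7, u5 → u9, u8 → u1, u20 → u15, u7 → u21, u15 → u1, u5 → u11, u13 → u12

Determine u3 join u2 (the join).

Common upper bounds of {u3, u2}: u1, u12, u13, u4.
The least among these is u13.

u13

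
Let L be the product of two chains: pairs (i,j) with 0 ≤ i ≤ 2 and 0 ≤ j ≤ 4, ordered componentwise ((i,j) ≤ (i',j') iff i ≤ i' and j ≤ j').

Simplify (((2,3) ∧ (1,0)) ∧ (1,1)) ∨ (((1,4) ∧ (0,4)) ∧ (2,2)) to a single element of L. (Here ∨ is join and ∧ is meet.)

(1,2)

(2,3) ∧ (1,0) = (1,0)
(1,0) ∧ (1,1) = (1,0)
(1,4) ∧ (0,4) = (0,4)
(0,4) ∧ (2,2) = (0,2)
(1,0) ∨ (0,2) = (1,2)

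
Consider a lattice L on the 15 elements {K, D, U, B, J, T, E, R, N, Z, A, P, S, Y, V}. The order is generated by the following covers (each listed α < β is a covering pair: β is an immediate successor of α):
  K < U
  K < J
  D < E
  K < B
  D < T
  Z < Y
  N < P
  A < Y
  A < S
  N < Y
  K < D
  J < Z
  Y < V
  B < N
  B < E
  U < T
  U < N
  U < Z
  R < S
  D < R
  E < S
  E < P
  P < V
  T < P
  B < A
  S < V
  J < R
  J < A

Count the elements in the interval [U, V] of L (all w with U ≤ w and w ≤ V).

The interval [U, V] = {N, P, T, U, V, Y, Z}, which has 7 elements.

7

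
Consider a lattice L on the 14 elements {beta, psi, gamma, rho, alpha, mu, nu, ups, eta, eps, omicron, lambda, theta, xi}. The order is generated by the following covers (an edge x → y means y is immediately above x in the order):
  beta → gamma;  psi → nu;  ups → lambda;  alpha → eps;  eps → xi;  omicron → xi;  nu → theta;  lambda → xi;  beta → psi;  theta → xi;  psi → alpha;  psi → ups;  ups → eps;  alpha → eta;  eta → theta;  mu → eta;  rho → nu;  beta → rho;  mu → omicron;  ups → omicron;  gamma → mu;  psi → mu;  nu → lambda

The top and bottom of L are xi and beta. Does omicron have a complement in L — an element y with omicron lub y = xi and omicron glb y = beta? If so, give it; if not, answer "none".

rho

Need y with omicron ∨ y = xi and omicron ∧ y = beta.
Checking each element gives: rho.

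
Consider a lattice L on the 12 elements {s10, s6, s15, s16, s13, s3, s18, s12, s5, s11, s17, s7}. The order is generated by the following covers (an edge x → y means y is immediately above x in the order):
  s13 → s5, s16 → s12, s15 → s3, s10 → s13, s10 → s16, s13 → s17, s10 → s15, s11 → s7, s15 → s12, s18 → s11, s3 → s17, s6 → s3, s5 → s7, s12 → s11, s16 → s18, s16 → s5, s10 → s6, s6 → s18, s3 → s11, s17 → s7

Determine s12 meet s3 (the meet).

Common lower bounds of {s12, s3}: s10, s15.
The greatest among these is s15.

s15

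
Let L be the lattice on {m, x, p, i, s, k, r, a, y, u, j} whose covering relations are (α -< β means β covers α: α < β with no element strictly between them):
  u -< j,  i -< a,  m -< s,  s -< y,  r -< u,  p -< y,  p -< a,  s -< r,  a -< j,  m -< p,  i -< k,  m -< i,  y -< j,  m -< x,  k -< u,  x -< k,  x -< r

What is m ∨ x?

Common upper bounds of {m, x}: j, k, r, u, x.
The least among these is x.

x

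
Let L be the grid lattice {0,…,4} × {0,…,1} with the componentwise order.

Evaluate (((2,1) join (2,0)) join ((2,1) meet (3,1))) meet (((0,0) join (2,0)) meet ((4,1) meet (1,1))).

(1,0)

(2,1) ∨ (2,0) = (2,1)
(2,1) ∧ (3,1) = (2,1)
(2,1) ∨ (2,1) = (2,1)
(0,0) ∨ (2,0) = (2,0)
(4,1) ∧ (1,1) = (1,1)
(2,0) ∧ (1,1) = (1,0)
(2,1) ∧ (1,0) = (1,0)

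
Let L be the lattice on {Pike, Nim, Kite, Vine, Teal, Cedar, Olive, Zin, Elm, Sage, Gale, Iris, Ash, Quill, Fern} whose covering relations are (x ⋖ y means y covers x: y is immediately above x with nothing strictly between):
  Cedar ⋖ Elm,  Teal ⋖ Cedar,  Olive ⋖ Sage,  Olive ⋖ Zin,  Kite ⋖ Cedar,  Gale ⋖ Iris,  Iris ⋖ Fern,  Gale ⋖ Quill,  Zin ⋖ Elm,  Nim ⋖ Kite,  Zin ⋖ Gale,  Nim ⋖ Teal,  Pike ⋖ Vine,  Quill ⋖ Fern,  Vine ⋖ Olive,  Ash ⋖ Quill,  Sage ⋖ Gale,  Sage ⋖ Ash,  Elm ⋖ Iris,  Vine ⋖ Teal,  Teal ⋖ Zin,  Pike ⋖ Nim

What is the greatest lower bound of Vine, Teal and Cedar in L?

Vine

Common lower bounds of {Vine, Teal, Cedar}: Pike, Vine.
The greatest among these is Vine.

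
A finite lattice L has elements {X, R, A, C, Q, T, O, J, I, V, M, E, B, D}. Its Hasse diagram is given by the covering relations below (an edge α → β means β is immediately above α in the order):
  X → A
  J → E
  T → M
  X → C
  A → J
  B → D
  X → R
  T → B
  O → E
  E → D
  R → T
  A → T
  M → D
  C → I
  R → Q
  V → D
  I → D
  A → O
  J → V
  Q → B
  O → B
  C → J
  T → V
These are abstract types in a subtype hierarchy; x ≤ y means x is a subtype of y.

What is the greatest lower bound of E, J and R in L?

X

Common lower bounds of {E, J, R}: X.
The greatest among these is X.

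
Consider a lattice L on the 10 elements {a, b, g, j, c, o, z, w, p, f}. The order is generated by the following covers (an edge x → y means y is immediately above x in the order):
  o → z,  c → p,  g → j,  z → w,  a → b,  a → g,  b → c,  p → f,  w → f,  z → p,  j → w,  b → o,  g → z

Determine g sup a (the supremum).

Common upper bounds of {g, a}: f, g, j, p, w, z.
The least among these is g.

g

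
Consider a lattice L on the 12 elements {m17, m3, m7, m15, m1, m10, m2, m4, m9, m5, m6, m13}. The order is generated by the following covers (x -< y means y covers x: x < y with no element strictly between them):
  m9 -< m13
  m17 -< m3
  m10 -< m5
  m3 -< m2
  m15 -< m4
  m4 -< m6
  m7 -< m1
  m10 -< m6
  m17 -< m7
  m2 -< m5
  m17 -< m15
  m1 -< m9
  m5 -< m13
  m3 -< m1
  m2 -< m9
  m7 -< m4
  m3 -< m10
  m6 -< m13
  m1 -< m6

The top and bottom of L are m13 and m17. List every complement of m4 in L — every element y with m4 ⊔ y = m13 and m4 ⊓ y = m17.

m2, m5

Need y with m4 ∨ y = m13 and m4 ∧ y = m17.
Checking each element gives: m2, m5.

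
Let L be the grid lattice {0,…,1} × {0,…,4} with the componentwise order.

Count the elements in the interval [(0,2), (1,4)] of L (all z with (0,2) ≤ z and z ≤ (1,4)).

6

The interval [(0,2), (1,4)] = {(0,2), (0,3), (0,4), (1,2), (1,3), (1,4)}, which has 6 elements.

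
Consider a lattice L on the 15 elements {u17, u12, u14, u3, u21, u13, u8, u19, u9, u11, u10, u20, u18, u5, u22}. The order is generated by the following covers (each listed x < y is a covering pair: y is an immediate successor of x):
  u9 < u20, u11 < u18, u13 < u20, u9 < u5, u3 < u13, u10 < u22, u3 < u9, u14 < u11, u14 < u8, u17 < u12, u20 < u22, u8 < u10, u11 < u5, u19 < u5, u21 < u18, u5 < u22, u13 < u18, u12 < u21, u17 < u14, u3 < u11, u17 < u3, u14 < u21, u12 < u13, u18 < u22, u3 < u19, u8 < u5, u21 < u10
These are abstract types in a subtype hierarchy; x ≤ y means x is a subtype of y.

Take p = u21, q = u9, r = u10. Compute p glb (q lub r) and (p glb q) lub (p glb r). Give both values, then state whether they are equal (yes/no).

q lub r = u22, so p glb (q lub r) = u21 glb u22 = u21.
p glb q = u17 and p glb r = u21, so (p glb q) lub (p glb r) = u17 lub u21 = u21.
Equal: yes.

u21; u21; yes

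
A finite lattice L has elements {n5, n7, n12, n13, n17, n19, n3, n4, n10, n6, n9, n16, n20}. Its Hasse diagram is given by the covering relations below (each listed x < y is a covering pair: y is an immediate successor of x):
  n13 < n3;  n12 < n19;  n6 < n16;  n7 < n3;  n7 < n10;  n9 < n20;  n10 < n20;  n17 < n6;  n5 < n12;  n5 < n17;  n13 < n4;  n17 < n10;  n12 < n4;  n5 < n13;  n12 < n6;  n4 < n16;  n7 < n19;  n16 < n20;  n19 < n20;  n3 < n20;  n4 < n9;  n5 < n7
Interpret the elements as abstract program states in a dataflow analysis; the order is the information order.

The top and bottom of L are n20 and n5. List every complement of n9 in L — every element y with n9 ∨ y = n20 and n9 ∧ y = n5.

Need y with n9 ∨ y = n20 and n9 ∧ y = n5.
Checking each element gives: n10, n17, n7.

n10, n17, n7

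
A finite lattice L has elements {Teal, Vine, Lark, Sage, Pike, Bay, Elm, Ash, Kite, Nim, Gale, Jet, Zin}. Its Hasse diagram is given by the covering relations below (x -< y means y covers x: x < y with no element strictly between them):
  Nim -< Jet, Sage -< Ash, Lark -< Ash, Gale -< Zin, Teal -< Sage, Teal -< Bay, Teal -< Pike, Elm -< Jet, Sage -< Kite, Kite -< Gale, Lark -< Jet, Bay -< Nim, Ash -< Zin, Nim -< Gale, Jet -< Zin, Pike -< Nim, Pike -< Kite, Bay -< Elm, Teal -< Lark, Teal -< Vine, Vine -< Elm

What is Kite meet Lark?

Teal

Common lower bounds of {Kite, Lark}: Teal.
The greatest among these is Teal.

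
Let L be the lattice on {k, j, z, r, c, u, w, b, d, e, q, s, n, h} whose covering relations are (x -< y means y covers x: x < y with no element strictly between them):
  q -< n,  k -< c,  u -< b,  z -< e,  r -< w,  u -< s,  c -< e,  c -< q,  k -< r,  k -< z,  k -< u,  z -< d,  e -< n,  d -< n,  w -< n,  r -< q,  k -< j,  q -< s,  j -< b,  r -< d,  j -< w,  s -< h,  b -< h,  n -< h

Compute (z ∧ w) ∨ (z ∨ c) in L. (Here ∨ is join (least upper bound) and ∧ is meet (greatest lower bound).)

z ∧ w = k
z ∨ c = e
k ∨ e = e

e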